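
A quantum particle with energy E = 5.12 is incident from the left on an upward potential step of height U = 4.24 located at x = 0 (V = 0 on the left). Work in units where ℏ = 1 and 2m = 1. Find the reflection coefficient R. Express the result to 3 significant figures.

The wavenumbers are k₁ = √(2mE)/ℏ = 2.263 on the left and k₂ = √(2m(E − U))/ℏ = 0.9381 on the right.
Matching ψ and ψ′ at x = 0 gives r = (k₁ − k₂)/(k₁ + k₂), so R = r² = 0.1713 and T = 1 − R = 0.8287.

R = 0.171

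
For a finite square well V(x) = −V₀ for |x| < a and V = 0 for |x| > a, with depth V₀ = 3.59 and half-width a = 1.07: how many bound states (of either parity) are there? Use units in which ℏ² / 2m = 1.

The dimensionless depth is z₀ = a√(2mV₀)/ℏ = 1.07 × √(3.590) = 2.027.
The even/odd transcendental equations gain one root per π/2 in z₀, giving N = 1 + ⌊2z₀/π⌋ = 1 + ⌊1.291⌋ = 2.

N = 2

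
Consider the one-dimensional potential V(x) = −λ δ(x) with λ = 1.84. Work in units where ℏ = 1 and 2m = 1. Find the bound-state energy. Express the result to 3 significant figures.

E = -0.846

For x ≠ 0 the bound state is ψ ∝ e^{−κ|x|}; integrating the TISE across the delta gives the cusp condition 2κ = 2mλ/ℏ², so κ = 0.9200.
Then E = −ℏ²κ²/(2m) = −mλ²/(2ℏ²) = -0.8464.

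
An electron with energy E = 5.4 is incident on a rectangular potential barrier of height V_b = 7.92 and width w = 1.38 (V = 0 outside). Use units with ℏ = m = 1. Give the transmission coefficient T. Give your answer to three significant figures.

E < V_b: inside the barrier ψ ∝ e^{±κx} with κ = √(2m(V_b − E))/ℏ = 2.245.
κw = 3.098, sinh(κw) = 11.06.
The exact tunnelling result is T⁻¹ = 1 + V_b² sinh²(κw) / [4E(V_b − E)] = 141.8, so T = 0.00705.

T = 0.00705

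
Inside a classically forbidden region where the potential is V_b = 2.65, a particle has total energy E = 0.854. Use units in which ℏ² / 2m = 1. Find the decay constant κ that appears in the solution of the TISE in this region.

Since E < V_b the TISE in this region is ψ'' = κ²ψ with κ = √(2m(V_b − E))/ℏ.
κ = √(2 × 0.5 × 1.796) = 1.340.

κ = 1.34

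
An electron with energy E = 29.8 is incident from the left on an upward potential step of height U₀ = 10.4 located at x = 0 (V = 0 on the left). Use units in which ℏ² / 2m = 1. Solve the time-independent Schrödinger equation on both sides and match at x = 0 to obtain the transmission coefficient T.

T = 0.989

On each side the TISE gives plane waves with k = √(2m(E − V))/ℏ: k₁ = √(2·½·29.8) = 5.459, k₂ = √(2·½·19.4) = 4.405.
Matching ψ and ψ′ at x = 0 gives r = (k₁ − k₂)/(k₁ + k₂), so R = r² = 0.01143 and T = 1 − R = 0.9886.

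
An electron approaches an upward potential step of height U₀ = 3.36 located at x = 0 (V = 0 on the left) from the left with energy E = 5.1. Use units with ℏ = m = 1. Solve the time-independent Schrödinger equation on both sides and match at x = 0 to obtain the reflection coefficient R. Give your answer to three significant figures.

The wavenumbers are k₁ = √(2mE)/ℏ = 3.194 on the left and k₂ = √(2m(E − U₀))/ℏ = 1.865 on the right.
Matching ψ and ψ′ at x = 0 gives r = (k₁ − k₂)/(k₁ + k₂), so R = r² = 0.06893 and T = 1 − R = 0.9311.

R = 0.0689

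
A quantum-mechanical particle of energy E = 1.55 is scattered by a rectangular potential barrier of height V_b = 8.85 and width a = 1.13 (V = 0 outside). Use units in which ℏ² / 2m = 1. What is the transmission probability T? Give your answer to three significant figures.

Since E < V_b the interior solution is evanescent with decay constant κ = √(2m(V_b − E))/ℏ = 2.702.
κa = 3.053, sinh(κa) = 10.57.
Matching ψ, ψ′ at both faces gives T = [1 + V_b² sinh²(κa) / (4E(V_b − E))]⁻¹ = 1/194.2 = 0.00515.

T = 0.00515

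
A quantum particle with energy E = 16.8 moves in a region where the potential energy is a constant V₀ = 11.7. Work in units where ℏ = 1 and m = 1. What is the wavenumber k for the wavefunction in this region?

With E > V₀ the solution is oscillatory, ψ ∝ e^{±ikx} with k = √(2m(E − V₀))/ℏ.
k = √(2 × 1 × 5.1) = 3.194.

k = 3.19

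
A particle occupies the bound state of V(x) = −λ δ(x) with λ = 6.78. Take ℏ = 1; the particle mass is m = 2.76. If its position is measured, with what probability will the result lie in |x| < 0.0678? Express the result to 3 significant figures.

The normalised bound state is ψ = √κ e^{−κ|x|} with κ = mλ/ℏ² = 18.71.
P(|x| < d) = ∫_{−d}^{d} κ e^{−2κ|x|} dx = 1 − e^{−2κd} = 1 − e^{−2.537} = 0.9209.

P = 0.921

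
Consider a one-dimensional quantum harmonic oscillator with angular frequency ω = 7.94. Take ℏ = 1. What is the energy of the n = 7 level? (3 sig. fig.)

Using E_n = (n + ½)ℏω: E_7 = 7.5 × 7.94 = 59.55.

E = 59.6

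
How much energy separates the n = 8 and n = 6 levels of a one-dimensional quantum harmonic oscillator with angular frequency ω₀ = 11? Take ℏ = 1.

ΔE = 22.0

E_n = ℏω₀(n + ½), so ΔE = (8 − 6) ℏω₀ = 2 × 11 = 22.00.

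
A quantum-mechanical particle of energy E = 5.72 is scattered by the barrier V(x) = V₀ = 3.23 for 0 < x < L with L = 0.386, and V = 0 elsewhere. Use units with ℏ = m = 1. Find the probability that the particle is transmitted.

E > V₀: inside the barrier k₂ = √(2m(E − V₀))/ℏ = 2.232, k₂L = 0.8614.
T = [1 + V₀² sin²(k₂L) / (4E(E − V₀))]⁻¹ = 1/1.105 = 0.905.

T = 0.905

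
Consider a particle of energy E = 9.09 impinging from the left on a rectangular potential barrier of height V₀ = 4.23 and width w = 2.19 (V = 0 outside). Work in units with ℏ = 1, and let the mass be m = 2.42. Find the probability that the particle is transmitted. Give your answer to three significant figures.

T = 0.919

Above the barrier the interior wavenumber is k₂ = √(2m(E − V₀))/ℏ = 4.850, giving phase k₂w = 10.62.
Matching at both interfaces gives T⁻¹ = 1 + V₀² sin²(k₂w) / [4E(E − V₀)] = 1.088, hence T = 0.919.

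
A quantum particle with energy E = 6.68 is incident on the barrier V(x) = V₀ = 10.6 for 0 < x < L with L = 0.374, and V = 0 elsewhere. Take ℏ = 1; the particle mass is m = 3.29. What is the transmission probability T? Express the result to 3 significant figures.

E < V₀: inside the barrier ψ ∝ e^{±κx} with κ = √(2m(V₀ − E))/ℏ = 5.079.
κL = 1.899, sinh(κL) = 3.266.
The exact tunnelling result is T⁻¹ = 1 + V₀² sinh²(κL) / [4E(V₀ − E)] = 12.44, so T = 0.0804.

T = 0.0804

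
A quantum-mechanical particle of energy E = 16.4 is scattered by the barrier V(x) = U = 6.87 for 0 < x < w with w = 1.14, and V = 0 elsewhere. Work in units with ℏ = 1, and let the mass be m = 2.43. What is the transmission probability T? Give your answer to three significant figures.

E > U: inside the barrier k₂ = √(2m(E − U))/ℏ = 6.806, k₂w = 7.758.
Matching at both interfaces gives T⁻¹ = 1 + U² sin²(k₂w) / [4E(E − U)] = 1.075, hence T = 0.930.

T = 0.930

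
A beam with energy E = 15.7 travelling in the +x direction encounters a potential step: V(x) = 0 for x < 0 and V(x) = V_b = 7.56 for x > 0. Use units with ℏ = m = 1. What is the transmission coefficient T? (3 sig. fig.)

T = 0.974

The wavenumbers are k₁ = √(2mE)/ℏ = 5.604 on the left and k₂ = √(2m(E − V_b))/ℏ = 4.035 on the right.
Continuity of ψ and ψ′ at the step yields the reflection amplitude r = (k₁ − k₂)/(k₁ + k₂) = 0.1628; thus R = |r|² = 0.02649, T = 0.9735.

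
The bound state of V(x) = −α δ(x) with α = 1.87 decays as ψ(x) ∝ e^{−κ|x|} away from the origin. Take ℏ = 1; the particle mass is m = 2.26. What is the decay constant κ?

Integrate −(ℏ²/2m)ψ'' − αδ(x)ψ = Eψ from −ε to +ε: the ψ'' term gives ψ'(0⁺) − ψ'(0⁻) and the δ term gives −(2mα/ℏ²)ψ(0).
With ψ ∝ e^{−κ|x|} this yields −2κ = −2mα/ℏ², so κ = mα/ℏ² = 4.226.

κ = 4.23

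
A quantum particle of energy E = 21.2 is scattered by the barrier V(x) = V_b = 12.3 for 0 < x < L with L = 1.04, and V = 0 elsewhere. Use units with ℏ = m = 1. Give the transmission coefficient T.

Above the barrier the interior wavenumber is k₂ = √(2m(E − V_b))/ℏ = 4.219, giving phase k₂L = 4.388.
Matching at both interfaces gives T⁻¹ = 1 + V_b² sin²(k₂L) / [4E(E − V_b)] = 1.180, hence T = 0.847.

T = 0.847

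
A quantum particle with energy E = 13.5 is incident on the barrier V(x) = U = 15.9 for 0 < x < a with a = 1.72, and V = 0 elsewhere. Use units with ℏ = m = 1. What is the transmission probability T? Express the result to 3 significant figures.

T = 0.00109

Since E < U the interior solution is evanescent with decay constant κ = √(2m(U − E))/ℏ = 2.191.
κa = 3.768, sinh(κa) = 21.64.
The exact tunnelling result is T⁻¹ = 1 + U² sinh²(κa) / [4E(U − E)] = 914.7, so T = 0.00109.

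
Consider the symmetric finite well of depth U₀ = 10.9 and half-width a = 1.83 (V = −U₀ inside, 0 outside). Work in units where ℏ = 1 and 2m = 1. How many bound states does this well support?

N = 4

Define the well-strength parameter z₀ = (a/ℏ)√(2mU₀) = 1.83 × √(2·0.5·10.9) = 6.042.
The even/odd transcendental equations gain one root per π/2 in z₀, giving N = 1 + ⌊2z₀/π⌋ = 1 + ⌊3.846⌋ = 4.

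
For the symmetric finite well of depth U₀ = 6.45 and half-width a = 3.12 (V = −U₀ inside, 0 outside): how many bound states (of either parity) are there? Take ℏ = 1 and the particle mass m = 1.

N = 8

Define the well-strength parameter z₀ = (a/ℏ)√(2mU₀) = 3.12 × √(2·1·6.45) = 11.21.
A new bound state (alternating even/odd) appears each time z₀ passes a multiple of π/2, so N = ⌊2z₀/π⌋ + 1 = ⌊7.134⌋ + 1 = 8.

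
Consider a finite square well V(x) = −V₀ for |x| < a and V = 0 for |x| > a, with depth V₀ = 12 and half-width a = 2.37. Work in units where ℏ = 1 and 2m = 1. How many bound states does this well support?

N = 6

Define the well-strength parameter z₀ = (a/ℏ)√(2mV₀) = 2.37 × √(2·0.5·12) = 8.210.
A new bound state (alternating even/odd) appears each time z₀ passes a multiple of π/2, so N = ⌊2z₀/π⌋ + 1 = ⌊5.227⌋ + 1 = 6.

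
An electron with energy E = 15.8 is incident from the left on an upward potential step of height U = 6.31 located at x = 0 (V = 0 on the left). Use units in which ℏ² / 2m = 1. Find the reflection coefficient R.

R = 0.0161

On each side the TISE gives plane waves with k = √(2m(E − V))/ℏ: k₁ = √(2·½·15.8) = 3.975, k₂ = √(2·½·9.49) = 3.081.
Continuity of ψ and ψ′ at the step yields the reflection amplitude r = (k₁ − k₂)/(k₁ + k₂) = 0.1268; thus R = |r|² = 0.01607, T = 0.9839.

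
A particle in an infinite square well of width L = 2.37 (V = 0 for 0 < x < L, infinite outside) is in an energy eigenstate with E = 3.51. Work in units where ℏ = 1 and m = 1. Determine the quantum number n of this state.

From E_n = n²π²ℏ²/(2mL²) invert to n = √(2mL²E)/(πℏ).
n = (2.37/π) × √(2 × 1 × 3.51) = 1.999 → n = 2.

n = 2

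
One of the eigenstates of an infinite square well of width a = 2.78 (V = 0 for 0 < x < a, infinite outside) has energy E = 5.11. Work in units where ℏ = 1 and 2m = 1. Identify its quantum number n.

n = 2

From E_n = n²π²ℏ²/(2ma²) invert to n = √(2ma²E)/(πℏ).
n = (2.78/π) × √(2 × 0.5 × 5.11) = 2.000 → n = 2.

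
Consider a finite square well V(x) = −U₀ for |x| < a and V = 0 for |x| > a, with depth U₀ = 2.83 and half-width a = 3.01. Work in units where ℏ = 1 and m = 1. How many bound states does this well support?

N = 5

The dimensionless depth is z₀ = a√(2mU₀)/ℏ = 3.01 × √(5.660) = 7.161.
The even/odd transcendental equations gain one root per π/2 in z₀, giving N = 1 + ⌊2z₀/π⌋ = 1 + ⌊4.559⌋ = 5.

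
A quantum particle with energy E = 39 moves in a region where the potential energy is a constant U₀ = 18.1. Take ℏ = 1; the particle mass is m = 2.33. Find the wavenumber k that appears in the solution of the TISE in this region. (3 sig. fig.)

k = 9.87

With E > U₀ the solution is oscillatory, ψ ∝ e^{±ikx} with k = √(2m(E − U₀))/ℏ.
k = √(2 × 2.33 × 20.9) = 9.869.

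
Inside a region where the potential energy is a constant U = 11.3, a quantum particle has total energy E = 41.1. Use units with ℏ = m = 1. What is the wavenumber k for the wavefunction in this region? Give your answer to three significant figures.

k = 7.72

With E > U the solution is oscillatory, ψ ∝ e^{±ikx} with k = √(2m(E − U))/ℏ.
k = √(2 × 1 × 29.8) = 7.720.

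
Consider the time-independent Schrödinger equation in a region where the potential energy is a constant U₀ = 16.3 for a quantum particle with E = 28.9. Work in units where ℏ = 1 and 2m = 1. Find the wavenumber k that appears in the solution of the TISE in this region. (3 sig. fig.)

k = 3.55

With E > U₀ the solution is oscillatory, ψ ∝ e^{±ikx} with k = √(2m(E − U₀))/ℏ.
k = √(2 × 0.5 × 12.6) = 3.550.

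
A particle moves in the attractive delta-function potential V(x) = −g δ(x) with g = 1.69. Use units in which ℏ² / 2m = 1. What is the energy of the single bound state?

The bound state is ψ(x) = √κ e^{−κ|x|}. The derivative jump ψ'(0⁺) − ψ'(0⁻) = −(2mg/ℏ²)ψ(0) fixes κ = mg/ℏ² = 0.8450.
Then E = −ℏ²κ²/(2m) = −mg²/(2ℏ²) = -0.7140.

E = -0.714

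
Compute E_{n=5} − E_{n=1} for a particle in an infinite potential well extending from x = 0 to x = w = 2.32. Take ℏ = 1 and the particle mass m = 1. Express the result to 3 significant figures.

E_n = n²π²ℏ²/(2mw²), so ΔE = (5² − 1²) π²ℏ²/(2mw²).
ΔE = 24 × π² / (2 × 1 × 2.32²) = 22.00.

ΔE = 22.0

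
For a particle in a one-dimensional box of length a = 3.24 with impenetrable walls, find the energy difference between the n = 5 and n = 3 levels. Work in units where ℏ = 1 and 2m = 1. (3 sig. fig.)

E_n = n²π²ℏ²/(2ma²), so ΔE = (5² − 3²) π²ℏ²/(2ma²).
ΔE = 16 × π² / (2 × 0.5 × 3.24²) = 15.04.

ΔE = 15.0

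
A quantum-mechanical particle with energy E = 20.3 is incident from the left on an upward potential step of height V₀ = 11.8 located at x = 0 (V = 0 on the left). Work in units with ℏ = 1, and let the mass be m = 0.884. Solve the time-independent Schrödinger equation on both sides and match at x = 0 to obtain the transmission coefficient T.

T = 0.954

The wavenumbers are k₁ = √(2mE)/ℏ = 5.991 on the left and k₂ = √(2m(E − V₀))/ℏ = 3.877 on the right.
Continuity of ψ and ψ′ at the step yields the reflection amplitude r = (k₁ − k₂)/(k₁ + k₂) = 0.2143; thus R = |r|² = 0.04591, T = 0.9541.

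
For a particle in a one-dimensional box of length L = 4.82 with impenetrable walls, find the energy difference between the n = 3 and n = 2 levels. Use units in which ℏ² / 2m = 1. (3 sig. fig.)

E_n = n²π²ℏ²/(2mL²), so ΔE = (3² − 2²) π²ℏ²/(2mL²).
ΔE = 5 × π² / (2 × 0.5 × 4.82²) = 2.124.

ΔE = 2.12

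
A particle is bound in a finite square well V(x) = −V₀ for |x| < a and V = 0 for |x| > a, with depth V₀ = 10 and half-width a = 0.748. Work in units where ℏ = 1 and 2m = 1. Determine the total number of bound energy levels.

N = 2

Define the well-strength parameter z₀ = (a/ℏ)√(2mV₀) = 0.748 × √(2·0.5·10) = 2.365.
A new bound state (alternating even/odd) appears each time z₀ passes a multiple of π/2, so N = ⌊2z₀/π⌋ + 1 = ⌊1.506⌋ + 1 = 2.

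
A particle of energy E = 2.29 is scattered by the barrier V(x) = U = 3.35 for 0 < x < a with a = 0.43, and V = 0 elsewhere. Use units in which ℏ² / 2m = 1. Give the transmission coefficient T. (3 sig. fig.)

Since E < U the interior solution is evanescent with decay constant κ = √(2m(U − E))/ℏ = 1.030.
κa = 0.4427, sinh(κa) = 0.4573.
Matching ψ, ψ′ at both faces gives T = [1 + U² sinh²(κa) / (4E(U − E))]⁻¹ = 1/1.242 = 0.805.

T = 0.805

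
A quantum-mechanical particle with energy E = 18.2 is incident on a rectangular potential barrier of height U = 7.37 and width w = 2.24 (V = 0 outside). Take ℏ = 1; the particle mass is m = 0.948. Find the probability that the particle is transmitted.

Above the barrier the interior wavenumber is k₂ = √(2m(E − U))/ℏ = 4.531, giving phase k₂w = 10.15.
Matching at both interfaces gives T⁻¹ = 1 + U² sin²(k₂w) / [4E(E − U)] = 1.030, hence T = 0.971.

T = 0.971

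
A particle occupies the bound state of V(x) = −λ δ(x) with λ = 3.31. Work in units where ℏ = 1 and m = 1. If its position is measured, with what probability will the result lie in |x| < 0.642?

The normalised bound state is ψ = √κ e^{−κ|x|} with κ = mλ/ℏ² = 3.310.
P(|x| < d) = ∫_{−d}^{d} κ e^{−2κ|x|} dx = 1 − e^{−2κd} = 1 − e^{−4.250} = 0.9857.

P = 0.986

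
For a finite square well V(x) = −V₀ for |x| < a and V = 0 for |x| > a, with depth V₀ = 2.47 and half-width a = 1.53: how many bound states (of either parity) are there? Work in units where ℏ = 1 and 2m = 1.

N = 2

Define the well-strength parameter z₀ = (a/ℏ)√(2mV₀) = 1.53 × √(2·0.5·2.47) = 2.405.
The even/odd transcendental equations gain one root per π/2 in z₀, giving N = 1 + ⌊2z₀/π⌋ = 1 + ⌊1.531⌋ = 2.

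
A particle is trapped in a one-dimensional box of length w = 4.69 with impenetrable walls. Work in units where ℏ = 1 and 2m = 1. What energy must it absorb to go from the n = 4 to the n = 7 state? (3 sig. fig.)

ΔE = 14.8

E_n = n²π²ℏ²/(2mw²), so ΔE = (7² − 4²) π²ℏ²/(2mw²).
ΔE = 33 × π² / (2 × 0.5 × 4.69²) = 14.81.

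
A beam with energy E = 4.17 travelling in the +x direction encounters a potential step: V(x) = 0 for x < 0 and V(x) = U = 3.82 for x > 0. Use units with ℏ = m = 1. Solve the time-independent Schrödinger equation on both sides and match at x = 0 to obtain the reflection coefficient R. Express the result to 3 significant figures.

On each side the TISE gives plane waves with k = √(2m(E − V))/ℏ: k₁ = √(2·1·4.17) = 2.888, k₂ = √(2·1·0.35) = 0.8367.
Matching ψ and ψ′ at x = 0 gives r = (k₁ − k₂)/(k₁ + k₂), so R = r² = 0.3033 and T = 1 − R = 0.6967.

R = 0.303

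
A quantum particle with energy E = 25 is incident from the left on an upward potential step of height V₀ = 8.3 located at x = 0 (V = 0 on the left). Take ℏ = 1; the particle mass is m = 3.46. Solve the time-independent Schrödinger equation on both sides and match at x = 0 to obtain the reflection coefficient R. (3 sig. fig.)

R = 0.0101

The wavenumbers are k₁ = √(2mE)/ℏ = 13.15 on the left and k₂ = √(2m(E − V₀))/ℏ = 10.75 on the right.
Matching ψ and ψ′ at x = 0 gives r = (k₁ − k₂)/(k₁ + k₂), so R = r² = 0.01011 and T = 1 − R = 0.9899.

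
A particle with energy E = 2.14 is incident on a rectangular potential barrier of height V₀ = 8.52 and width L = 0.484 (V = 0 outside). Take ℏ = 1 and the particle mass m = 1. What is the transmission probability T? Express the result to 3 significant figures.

T = 0.0918

E < V₀: inside the barrier ψ ∝ e^{±κx} with κ = √(2m(V₀ − E))/ℏ = 3.572.
κL = 1.729, sinh(κL) = 2.728.
Matching ψ, ψ′ at both faces gives T = [1 + V₀² sinh²(κL) / (4E(V₀ − E))]⁻¹ = 1/10.90 = 0.0918.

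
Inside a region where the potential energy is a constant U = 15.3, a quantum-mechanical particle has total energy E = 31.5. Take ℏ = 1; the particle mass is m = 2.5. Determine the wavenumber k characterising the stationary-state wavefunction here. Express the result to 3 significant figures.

k = 9.00

With E > U the solution is oscillatory, ψ ∝ e^{±ikx} with k = √(2m(E − U))/ℏ.
k = √(2 × 2.5 × 16.2) = 9.000.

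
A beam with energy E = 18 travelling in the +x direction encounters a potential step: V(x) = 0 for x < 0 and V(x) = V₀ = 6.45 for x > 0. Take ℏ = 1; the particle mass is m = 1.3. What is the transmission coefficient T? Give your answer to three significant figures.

T = 0.988

On each side the TISE gives plane waves with k = √(2m(E − V))/ℏ: k₁ = √(2·1.3·18) = 6.841, k₂ = √(2·1.3·11.55) = 5.480.
Continuity of ψ and ψ′ at the step yields the reflection amplitude r = (k₁ − k₂)/(k₁ + k₂) = 0.1105; thus R = |r|² = 0.01220, T = 0.9878.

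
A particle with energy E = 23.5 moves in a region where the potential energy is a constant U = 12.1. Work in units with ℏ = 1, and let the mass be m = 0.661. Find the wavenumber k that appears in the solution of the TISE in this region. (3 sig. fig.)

With E > U the solution is oscillatory, ψ ∝ e^{±ikx} with k = √(2m(E − U))/ℏ.
k = √(2 × 0.661 × 11.4) = 3.882.

k = 3.88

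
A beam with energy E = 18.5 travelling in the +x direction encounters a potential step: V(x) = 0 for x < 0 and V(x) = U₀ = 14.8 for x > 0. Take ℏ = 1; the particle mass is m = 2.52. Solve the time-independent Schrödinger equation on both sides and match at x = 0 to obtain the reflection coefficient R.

R = 0.146

The wavenumbers are k₁ = √(2mE)/ℏ = 9.656 on the left and k₂ = √(2m(E − U₀))/ℏ = 4.318 on the right.
Continuity of ψ and ψ′ at the step yields the reflection amplitude r = (k₁ − k₂)/(k₁ + k₂) = 0.3820; thus R = |r|² = 0.1459, T = 0.8541.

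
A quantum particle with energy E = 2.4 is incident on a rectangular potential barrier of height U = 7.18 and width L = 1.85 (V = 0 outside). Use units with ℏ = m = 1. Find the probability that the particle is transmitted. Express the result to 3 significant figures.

T = 0.0000383

E < U: inside the barrier ψ ∝ e^{±κx} with κ = √(2m(U − E))/ℏ = 3.092.
κL = 5.720, sinh(κL) = 152.5.
The exact tunnelling result is T⁻¹ = 1 + U² sinh²(κL) / [4E(U − E)] = 26110, so T = 0.0000383.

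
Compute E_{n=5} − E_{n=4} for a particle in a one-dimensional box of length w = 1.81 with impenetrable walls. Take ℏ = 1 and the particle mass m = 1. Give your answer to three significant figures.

E_n = n²π²ℏ²/(2mw²), so ΔE = (5² − 4²) π²ℏ²/(2mw²).
ΔE = 9 × π² / (2 × 1 × 1.81²) = 13.56.

ΔE = 13.6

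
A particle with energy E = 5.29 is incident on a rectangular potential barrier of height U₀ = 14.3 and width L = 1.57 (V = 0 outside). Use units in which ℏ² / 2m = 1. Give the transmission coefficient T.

E < U₀: inside the barrier ψ ∝ e^{±κx} with κ = √(2m(U₀ − E))/ℏ = 3.002.
κL = 4.713, sinh(κL) = 55.67.
The exact tunnelling result is T⁻¹ = 1 + U₀² sinh²(κL) / [4E(U₀ − E)] = 3325, so T = 0.000301.

T = 0.000301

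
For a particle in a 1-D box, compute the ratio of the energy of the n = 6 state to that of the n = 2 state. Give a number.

E_n = n²π²ℏ²/(2mL²) so the ratio is n₂²/n₁² = 36/4 = 9.

9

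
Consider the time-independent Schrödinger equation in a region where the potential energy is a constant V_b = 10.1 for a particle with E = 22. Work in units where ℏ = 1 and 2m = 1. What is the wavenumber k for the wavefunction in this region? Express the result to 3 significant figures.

With E > V_b the solution is oscillatory, ψ ∝ e^{±ikx} with k = √(2m(E − V_b))/ℏ.
k = √(2 × 0.5 × 11.9) = 3.450.

k = 3.45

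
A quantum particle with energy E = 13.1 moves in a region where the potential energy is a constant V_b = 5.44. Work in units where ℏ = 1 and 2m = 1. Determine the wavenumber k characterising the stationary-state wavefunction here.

k = 2.77

With E > V_b the solution is oscillatory, ψ ∝ e^{±ikx} with k = √(2m(E − V_b))/ℏ.
k = √(2 × 0.5 × 7.66) = 2.768.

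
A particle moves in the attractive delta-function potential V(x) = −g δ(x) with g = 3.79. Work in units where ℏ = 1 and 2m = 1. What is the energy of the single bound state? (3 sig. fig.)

The bound state is ψ(x) = √κ e^{−κ|x|}. The derivative jump ψ'(0⁺) − ψ'(0⁻) = −(2mg/ℏ²)ψ(0) fixes κ = mg/ℏ² = 1.895.
Then E = −ℏ²κ²/(2m) = −mg²/(2ℏ²) = -3.591.

E = -3.59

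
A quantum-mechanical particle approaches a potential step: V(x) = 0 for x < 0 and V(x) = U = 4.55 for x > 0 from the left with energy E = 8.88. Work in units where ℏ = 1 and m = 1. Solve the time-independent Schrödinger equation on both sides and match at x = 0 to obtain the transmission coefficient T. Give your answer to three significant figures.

The wavenumbers are k₁ = √(2mE)/ℏ = 4.214 on the left and k₂ = √(2m(E − U))/ℏ = 2.943 on the right.
Matching ψ and ψ′ at x = 0 gives r = (k₁ − k₂)/(k₁ + k₂), so R = r² = 0.03156 and T = 1 − R = 0.9684.

T = 0.968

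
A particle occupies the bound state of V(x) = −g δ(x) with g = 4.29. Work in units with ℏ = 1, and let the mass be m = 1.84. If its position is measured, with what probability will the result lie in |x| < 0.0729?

P = 0.684

The normalised bound state is ψ = √κ e^{−κ|x|} with κ = mg/ℏ² = 7.894.
P(|x| < d) = ∫_{−d}^{d} κ e^{−2κ|x|} dx = 1 − e^{−2κd} = 1 − e^{−1.151} = 0.6836.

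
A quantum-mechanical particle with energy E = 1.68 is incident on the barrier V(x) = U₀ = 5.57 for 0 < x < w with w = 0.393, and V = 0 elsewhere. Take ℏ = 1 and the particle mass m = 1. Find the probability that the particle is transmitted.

E < U₀: inside the barrier ψ ∝ e^{±κx} with κ = √(2m(U₀ − E))/ℏ = 2.789.
κw = 1.096, sinh(κw) = 1.329.
The exact tunnelling result is T⁻¹ = 1 + U₀² sinh²(κw) / [4E(U₀ − E)] = 3.097, so T = 0.323.

T = 0.323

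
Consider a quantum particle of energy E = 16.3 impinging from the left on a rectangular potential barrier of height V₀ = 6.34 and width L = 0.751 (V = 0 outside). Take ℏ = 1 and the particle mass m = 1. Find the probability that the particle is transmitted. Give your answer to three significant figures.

T = 0.997

Above the barrier the interior wavenumber is k₂ = √(2m(E − V₀))/ℏ = 4.463, giving phase k₂L = 3.352.
Matching at both interfaces gives T⁻¹ = 1 + V₀² sin²(k₂L) / [4E(E − V₀)] = 1.003, hence T = 0.997.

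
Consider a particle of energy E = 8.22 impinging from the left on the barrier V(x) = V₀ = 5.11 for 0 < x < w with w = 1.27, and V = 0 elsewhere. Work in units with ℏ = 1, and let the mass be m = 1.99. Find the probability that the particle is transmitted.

T = 0.806

E > V₀: inside the barrier k₂ = √(2m(E − V₀))/ℏ = 3.518, k₂w = 4.468.
Matching at both interfaces gives T⁻¹ = 1 + V₀² sin²(k₂w) / [4E(E − V₀)] = 1.240, hence T = 0.806.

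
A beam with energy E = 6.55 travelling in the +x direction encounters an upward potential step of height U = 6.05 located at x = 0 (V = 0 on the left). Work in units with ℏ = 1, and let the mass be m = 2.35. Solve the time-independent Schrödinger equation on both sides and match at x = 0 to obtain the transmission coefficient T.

T = 0.678

The wavenumbers are k₁ = √(2mE)/ℏ = 5.548 on the left and k₂ = √(2m(E − U))/ℏ = 1.533 on the right.
Matching ψ and ψ′ at x = 0 gives r = (k₁ − k₂)/(k₁ + k₂), so R = r² = 0.3215 and T = 1 − R = 0.6785.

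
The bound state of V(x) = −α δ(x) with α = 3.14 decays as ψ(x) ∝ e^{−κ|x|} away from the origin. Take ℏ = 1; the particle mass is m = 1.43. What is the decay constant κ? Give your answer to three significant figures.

Integrating the TISE across x = 0 gives the cusp condition ψ'(0⁺) − ψ'(0⁻) = −(2mα/ℏ²)ψ(0).
With ψ ∝ e^{−κ|x|} this yields −2κ = −2mα/ℏ², so κ = mα/ℏ² = 4.490.

κ = 4.49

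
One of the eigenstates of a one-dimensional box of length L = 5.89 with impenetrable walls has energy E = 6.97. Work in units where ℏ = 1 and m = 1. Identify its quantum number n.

n = 7

For an infinite well E_n = n²π²ℏ²/(2mL²), so n = (L/πℏ)√(2mE).
n = (5.89/π) × √(2 × 1 × 6.97) = 7.000 → n = 7.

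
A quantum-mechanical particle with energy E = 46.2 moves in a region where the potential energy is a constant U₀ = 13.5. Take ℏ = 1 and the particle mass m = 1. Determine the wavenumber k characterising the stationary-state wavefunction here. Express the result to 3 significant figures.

k = 8.09

With E > U₀ the solution is oscillatory, ψ ∝ e^{±ikx} with k = √(2m(E − U₀))/ℏ.
k = √(2 × 1 × 32.7) = 8.087.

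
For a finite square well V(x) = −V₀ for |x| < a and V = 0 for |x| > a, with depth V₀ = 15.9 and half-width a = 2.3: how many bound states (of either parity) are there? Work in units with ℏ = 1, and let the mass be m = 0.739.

Define the well-strength parameter z₀ = (a/ℏ)√(2mV₀) = 2.3 × √(2·0.739·15.9) = 11.15.
A new bound state (alternating even/odd) appears each time z₀ passes a multiple of π/2, so N = ⌊2z₀/π⌋ + 1 = ⌊7.098⌋ + 1 = 8.

N = 8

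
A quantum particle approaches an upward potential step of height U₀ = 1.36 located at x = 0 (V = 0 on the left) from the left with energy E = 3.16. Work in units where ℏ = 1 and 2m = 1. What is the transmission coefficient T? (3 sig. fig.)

The wavenumbers are k₁ = √(2mE)/ℏ = 1.778 on the left and k₂ = √(2m(E − U₀))/ℏ = 1.342 on the right.
Matching ψ and ψ′ at x = 0 gives r = (k₁ − k₂)/(k₁ + k₂), so R = r² = 0.01954 and T = 1 − R = 0.9805.

T = 0.980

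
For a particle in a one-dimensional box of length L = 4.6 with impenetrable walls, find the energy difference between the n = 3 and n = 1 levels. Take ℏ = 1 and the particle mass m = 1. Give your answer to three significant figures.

E_n = n²π²ℏ²/(2mL²), so ΔE = (3² − 1²) π²ℏ²/(2mL²).
ΔE = 8 × π² / (2 × 1 × 4.6²) = 1.866.

ΔE = 1.87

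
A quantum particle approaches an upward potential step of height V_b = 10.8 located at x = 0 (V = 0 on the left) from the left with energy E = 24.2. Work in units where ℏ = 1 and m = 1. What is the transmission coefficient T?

The wavenumbers are k₁ = √(2mE)/ℏ = 6.957 on the left and k₂ = √(2m(E − V_b))/ℏ = 5.177 on the right.
Matching ψ and ψ′ at x = 0 gives r = (k₁ − k₂)/(k₁ + k₂), so R = r² = 0.02152 and T = 1 − R = 0.9785.

T = 0.978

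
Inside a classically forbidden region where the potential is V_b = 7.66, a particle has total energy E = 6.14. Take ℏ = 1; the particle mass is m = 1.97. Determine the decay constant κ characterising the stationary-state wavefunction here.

Since E < V_b the TISE in this region is ψ'' = κ²ψ with κ = √(2m(V_b − E))/ℏ.
κ = √(2 × 1.97 × 1.52) = 2.447.

κ = 2.45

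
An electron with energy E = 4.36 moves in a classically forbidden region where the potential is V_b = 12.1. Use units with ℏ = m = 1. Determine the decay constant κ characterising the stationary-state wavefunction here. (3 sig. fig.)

κ = 3.93

Since E < V_b the TISE in this region is ψ'' = κ²ψ with κ = √(2m(V_b − E))/ℏ.
κ = √(2 × 1 × 7.74) = 3.934.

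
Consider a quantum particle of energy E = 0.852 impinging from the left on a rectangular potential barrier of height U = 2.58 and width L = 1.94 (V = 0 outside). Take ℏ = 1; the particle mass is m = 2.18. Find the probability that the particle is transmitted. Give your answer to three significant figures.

T = 0.0000839

E < U: inside the barrier ψ ∝ e^{±κx} with κ = √(2m(U − E))/ℏ = 2.745.
κL = 5.325, sinh(κL) = 102.7.
The exact tunnelling result is T⁻¹ = 1 + U² sinh²(κL) / [4E(U − E)] = 11920, so T = 0.0000839.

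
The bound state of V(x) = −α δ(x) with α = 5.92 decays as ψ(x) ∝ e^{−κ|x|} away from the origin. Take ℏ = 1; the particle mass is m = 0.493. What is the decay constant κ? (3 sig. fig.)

κ = 2.92

Integrating the TISE across x = 0 gives the cusp condition ψ'(0⁺) − ψ'(0⁻) = −(2mα/ℏ²)ψ(0).
With ψ ∝ e^{−κ|x|} this yields −2κ = −2mα/ℏ², so κ = mα/ℏ² = 2.919.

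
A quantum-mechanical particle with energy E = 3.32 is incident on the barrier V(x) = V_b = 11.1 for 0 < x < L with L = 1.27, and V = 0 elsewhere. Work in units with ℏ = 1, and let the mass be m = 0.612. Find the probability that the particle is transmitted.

E < V_b: inside the barrier ψ ∝ e^{±κx} with κ = √(2m(V_b − E))/ℏ = 3.086.
κL = 3.919, sinh(κL) = 25.17.
Matching ψ, ψ′ at both faces gives T = [1 + V_b² sinh²(κL) / (4E(V_b − E))]⁻¹ = 1/756.3 = 0.00132.

T = 0.00132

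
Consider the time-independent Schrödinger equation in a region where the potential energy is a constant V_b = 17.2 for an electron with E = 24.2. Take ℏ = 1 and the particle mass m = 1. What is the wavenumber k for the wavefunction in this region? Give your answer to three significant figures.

With E > V_b the solution is oscillatory, ψ ∝ e^{±ikx} with k = √(2m(E − V_b))/ℏ.
k = √(2 × 1 × 7) = 3.742.

k = 3.74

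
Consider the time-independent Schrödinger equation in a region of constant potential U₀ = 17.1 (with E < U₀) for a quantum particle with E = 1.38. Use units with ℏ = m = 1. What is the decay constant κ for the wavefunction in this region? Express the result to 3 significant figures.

Since E < U₀ the TISE in this region is ψ'' = κ²ψ with κ = √(2m(U₀ − E))/ℏ.
κ = √(2 × 1 × 15.72) = 5.607.

κ = 5.61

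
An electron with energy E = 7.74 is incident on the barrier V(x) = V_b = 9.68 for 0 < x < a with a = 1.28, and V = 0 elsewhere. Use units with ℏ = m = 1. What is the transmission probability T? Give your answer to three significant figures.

T = 0.0165

Since E < V_b the interior solution is evanescent with decay constant κ = √(2m(V_b − E))/ℏ = 1.970.
κa = 2.521, sinh(κa) = 6.182.
The exact tunnelling result is T⁻¹ = 1 + V_b² sinh²(κa) / [4E(V_b − E)] = 60.63, so T = 0.0165.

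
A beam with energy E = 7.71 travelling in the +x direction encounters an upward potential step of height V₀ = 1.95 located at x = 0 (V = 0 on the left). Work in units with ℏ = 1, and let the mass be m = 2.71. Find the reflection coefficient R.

R = 0.00529

The wavenumbers are k₁ = √(2mE)/ℏ = 6.464 on the left and k₂ = √(2m(E − V₀))/ℏ = 5.587 on the right.
Matching ψ and ψ′ at x = 0 gives r = (k₁ − k₂)/(k₁ + k₂), so R = r² = 0.005295 and T = 1 − R = 0.9947.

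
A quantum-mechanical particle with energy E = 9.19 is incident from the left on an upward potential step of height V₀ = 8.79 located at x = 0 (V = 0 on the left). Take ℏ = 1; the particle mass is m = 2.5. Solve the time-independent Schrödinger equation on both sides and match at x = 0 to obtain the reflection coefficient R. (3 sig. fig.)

The wavenumbers are k₁ = √(2mE)/ℏ = 6.779 on the left and k₂ = √(2m(E − V₀))/ℏ = 1.414 on the right.
Matching ψ and ψ′ at x = 0 gives r = (k₁ − k₂)/(k₁ + k₂), so R = r² = 0.4287 and T = 1 − R = 0.5713.

R = 0.429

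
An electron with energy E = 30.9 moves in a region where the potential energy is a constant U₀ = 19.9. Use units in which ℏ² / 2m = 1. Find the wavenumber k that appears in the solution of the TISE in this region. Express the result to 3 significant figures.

With E > U₀ the solution is oscillatory, ψ ∝ e^{±ikx} with k = √(2m(E − U₀))/ℏ.
k = √(2 × 0.5 × 11) = 3.317.

k = 3.32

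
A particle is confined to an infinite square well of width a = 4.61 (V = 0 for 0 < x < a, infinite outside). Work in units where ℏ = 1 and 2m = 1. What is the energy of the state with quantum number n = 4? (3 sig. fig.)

E = 7.43

Requiring ψ(0) = ψ(a) = 0 quantises k = nπ/a, hence E_n = ℏ²k²/2m = n²π²ℏ²/(2ma²).
E_4 = 4² × π² / (2 × 0.5 × 4.61²) = 7.430.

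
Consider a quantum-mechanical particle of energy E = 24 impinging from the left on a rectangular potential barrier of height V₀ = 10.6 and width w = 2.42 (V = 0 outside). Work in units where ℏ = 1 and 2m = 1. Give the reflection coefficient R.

Above the barrier the interior wavenumber is k₂ = √(2m(E − V₀))/ℏ = 3.661, giving phase k₂w = 8.859.
Matching at both interfaces gives T⁻¹ = 1 + V₀² sin²(k₂w) / [4E(E − V₀)] = 1.025, hence T = 0.975.
R = 1 − T = 0.0245.

R = 0.0245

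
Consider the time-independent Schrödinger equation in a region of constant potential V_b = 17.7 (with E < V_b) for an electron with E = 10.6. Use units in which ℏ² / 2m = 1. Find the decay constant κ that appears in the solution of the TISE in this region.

κ = 2.66

Since E < V_b the TISE in this region is ψ'' = κ²ψ with κ = √(2m(V_b − E))/ℏ.
κ = √(2 × 0.5 × 7.1) = 2.665.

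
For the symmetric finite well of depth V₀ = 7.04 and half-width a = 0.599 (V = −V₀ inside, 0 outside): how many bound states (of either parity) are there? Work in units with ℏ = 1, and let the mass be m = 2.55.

Define the well-strength parameter z₀ = (a/ℏ)√(2mV₀) = 0.599 × √(2·2.55·7.04) = 3.589.
A new bound state (alternating even/odd) appears each time z₀ passes a multiple of π/2, so N = ⌊2z₀/π⌋ + 1 = ⌊2.285⌋ + 1 = 3.

N = 3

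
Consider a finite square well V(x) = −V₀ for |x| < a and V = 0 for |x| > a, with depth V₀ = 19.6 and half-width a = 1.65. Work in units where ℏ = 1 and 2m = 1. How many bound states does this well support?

Define the well-strength parameter z₀ = (a/ℏ)√(2mV₀) = 1.65 × √(2·0.5·19.6) = 7.305.
The even/odd transcendental equations gain one root per π/2 in z₀, giving N = 1 + ⌊2z₀/π⌋ = 1 + ⌊4.650⌋ = 5.

N = 5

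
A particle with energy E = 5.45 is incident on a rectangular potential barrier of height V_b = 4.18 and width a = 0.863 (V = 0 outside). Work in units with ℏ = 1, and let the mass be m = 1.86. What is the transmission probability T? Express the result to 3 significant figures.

T = 0.635

Above the barrier the interior wavenumber is k₂ = √(2m(E − V_b))/ℏ = 2.174, giving phase k₂a = 1.876.
T = [1 + V_b² sin²(k₂a) / (4E(E − V_b))]⁻¹ = 1/1.574 = 0.635.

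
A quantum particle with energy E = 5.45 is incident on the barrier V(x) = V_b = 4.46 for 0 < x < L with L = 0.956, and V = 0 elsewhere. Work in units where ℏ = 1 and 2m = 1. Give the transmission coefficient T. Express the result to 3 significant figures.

T = 0.621

Above the barrier the interior wavenumber is k₂ = √(2m(E − V_b))/ℏ = 0.9950, giving phase k₂L = 0.9512.
T = [1 + V_b² sin²(k₂L) / (4E(E − V_b))]⁻¹ = 1/1.611 = 0.621.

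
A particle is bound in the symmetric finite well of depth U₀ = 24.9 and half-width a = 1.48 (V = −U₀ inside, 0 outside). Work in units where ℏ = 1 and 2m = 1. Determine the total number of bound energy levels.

The dimensionless depth is z₀ = a√(2mU₀)/ℏ = 1.48 × √(24.90) = 7.385.
The even/odd transcendental equations gain one root per π/2 in z₀, giving N = 1 + ⌊2z₀/π⌋ = 1 + ⌊4.702⌋ = 5.

N = 5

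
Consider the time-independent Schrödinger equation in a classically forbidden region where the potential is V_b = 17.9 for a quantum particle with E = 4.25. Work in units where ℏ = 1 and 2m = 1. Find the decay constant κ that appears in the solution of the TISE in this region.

Since E < V_b the TISE in this region is ψ'' = κ²ψ with κ = √(2m(V_b − E))/ℏ.
κ = √(2 × 0.5 × 13.65) = 3.695.

κ = 3.69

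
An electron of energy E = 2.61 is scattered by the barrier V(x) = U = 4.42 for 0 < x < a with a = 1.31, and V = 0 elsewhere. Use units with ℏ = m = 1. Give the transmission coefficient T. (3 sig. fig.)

T = 0.0261

Since E < U the interior solution is evanescent with decay constant κ = √(2m(U − E))/ℏ = 1.903.
κa = 2.492, sinh(κa) = 6.004.
The exact tunnelling result is T⁻¹ = 1 + U² sinh²(κa) / [4E(U − E)] = 38.27, so T = 0.0261.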